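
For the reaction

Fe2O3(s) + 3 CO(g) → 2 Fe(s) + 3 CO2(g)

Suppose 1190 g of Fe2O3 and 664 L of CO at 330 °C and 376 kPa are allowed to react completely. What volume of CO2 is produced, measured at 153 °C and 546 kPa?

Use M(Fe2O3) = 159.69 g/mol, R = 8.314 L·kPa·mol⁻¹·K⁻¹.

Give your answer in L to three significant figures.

145 L

n(Fe2O3) = 1190 / 159.69 = 7.452 mol
n(CO) = PV/RT = (376 × 664) / (8.314 × 603.15) = 49.79 mol
For 7.452 mol Fe2O3, stoichiometry requires (3/1) × 7.452 = 22.36 mol CO; 49.79 mol is available, so Fe2O3 is limiting.
n(CO2) = (3/1) × 7.452 = 22.36 mol
V(CO2) = nRT/P = 22.36 × 8.314 × 426.15 / 546 = 145.1 L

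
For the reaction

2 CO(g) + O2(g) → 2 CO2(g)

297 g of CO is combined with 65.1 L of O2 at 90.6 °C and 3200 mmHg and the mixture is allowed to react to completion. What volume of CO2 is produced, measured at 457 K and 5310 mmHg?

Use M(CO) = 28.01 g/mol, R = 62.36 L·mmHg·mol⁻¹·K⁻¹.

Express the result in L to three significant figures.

n(CO) = 297 / 28.01 = 10.60 mol
n(O2) = PV/RT = (3200 × 65.1) / (62.36 × 363.75) = 9.184 mol
For 10.60 mol CO, stoichiometry requires (1/2) × 10.60 = 5.300 mol O2; 9.184 mol is available, so CO is limiting.
n(CO2) = (2/2) × 10.60 = 10.60 mol
V(CO2) = nRT/P = 10.60 × 62.36 × 457 / 5310 = 56.89 L

56.9 L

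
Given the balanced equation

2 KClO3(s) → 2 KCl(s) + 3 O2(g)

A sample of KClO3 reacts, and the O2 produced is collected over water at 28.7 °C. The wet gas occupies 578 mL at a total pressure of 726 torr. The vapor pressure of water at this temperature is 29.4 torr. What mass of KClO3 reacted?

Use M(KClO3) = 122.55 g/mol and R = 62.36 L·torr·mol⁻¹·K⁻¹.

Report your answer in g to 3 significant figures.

1.75 g

P(O2) = 726 − 29.4 = 696.6 torr
n(O2) = PV/RT = (696.6 × 0.5780) / (62.36 × 301.85) = 0.02139 mol
n(KClO3) = (2/3) × 0.02139 = 0.01426 mol
m(KClO3) = 0.01426 × 122.55 = 1.748 g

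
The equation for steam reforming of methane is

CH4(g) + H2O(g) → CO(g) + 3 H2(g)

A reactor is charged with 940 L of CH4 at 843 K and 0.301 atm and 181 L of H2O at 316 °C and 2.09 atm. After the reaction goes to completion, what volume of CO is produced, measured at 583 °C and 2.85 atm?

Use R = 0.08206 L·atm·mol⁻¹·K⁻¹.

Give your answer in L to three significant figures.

n(CH4) = PV/RT = (0.301 × 940) / (0.08206 × 843) = 4.090 mol
n(H2O) = PV/RT = (2.09 × 181) / (0.08206 × 589.15) = 7.825 mol
For 4.090 mol CH4, stoichiometry requires (1/1) × 4.090 = 4.090 mol H2O; 7.825 mol is available, so CH4 is limiting.
n(CO) = (1/1) × 4.090 = 4.090 mol
V(CO) = nRT/P = 4.090 × 0.08206 × 856.15 / 2.85 = 100.8 L

101 L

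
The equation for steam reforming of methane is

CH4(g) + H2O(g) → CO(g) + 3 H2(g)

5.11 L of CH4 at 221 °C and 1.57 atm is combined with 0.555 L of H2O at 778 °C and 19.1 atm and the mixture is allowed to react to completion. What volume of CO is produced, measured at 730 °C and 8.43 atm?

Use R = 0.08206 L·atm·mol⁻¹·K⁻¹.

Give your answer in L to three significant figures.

1.20 L

n(CH4) = PV/RT = (1.57 × 5.11) / (0.08206 × 494.15) = 0.1978 mol
n(H2O) = PV/RT = (19.1 × 0.555) / (0.08206 × 1051.15) = 0.1229 mol
For 0.1978 mol CH4, stoichiometry requires (1/1) × 0.1978 = 0.1978 mol H2O; 0.1229 mol is available, so H2O is limiting.
n(CO) = (1/1) × 0.1229 = 0.1229 mol
V(CO) = nRT/P = 0.1229 × 0.08206 × 1003.15 / 8.43 = 1.200 L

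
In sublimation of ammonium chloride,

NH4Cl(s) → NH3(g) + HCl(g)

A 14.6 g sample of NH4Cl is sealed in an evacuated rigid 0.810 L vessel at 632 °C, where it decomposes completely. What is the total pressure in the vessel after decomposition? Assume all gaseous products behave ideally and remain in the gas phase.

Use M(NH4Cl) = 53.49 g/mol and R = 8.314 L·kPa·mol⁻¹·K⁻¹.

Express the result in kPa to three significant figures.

5070 kPa

n(NH4Cl) = 14.6 / 53.49 = 0.2729 mol
n(gas produced) = (2/1) × 0.2729 = 0.5458 mol
P = nRT/V = 0.5458 × 8.314 × 905.15 / 0.810 = 5071 kPa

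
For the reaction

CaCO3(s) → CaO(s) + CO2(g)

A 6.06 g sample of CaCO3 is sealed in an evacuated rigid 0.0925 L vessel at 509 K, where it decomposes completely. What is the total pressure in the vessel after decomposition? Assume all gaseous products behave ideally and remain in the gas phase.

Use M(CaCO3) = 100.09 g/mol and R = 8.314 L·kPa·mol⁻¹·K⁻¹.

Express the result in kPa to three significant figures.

2770 kPa

n(CaCO3) = 6.06 / 100.09 = 0.06055 mol
n(gas produced) = (1/1) × 0.06055 = 0.06055 mol
P = nRT/V = 0.06055 × 8.314 × 509 / 0.0925 = 2770 kPa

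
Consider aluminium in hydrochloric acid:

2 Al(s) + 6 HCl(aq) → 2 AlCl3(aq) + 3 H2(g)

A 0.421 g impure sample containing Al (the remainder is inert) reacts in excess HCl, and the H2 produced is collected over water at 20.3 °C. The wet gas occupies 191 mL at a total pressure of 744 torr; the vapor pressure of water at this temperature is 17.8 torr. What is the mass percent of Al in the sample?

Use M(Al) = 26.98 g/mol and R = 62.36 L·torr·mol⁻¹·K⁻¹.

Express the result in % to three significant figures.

P(H2) = 744 − 17.8 = 726.2 torr
n(H2) = PV/RT = (726.2 × 0.1910) / (62.36 × 293.45) = 0.007580 mol
n(Al) = (2/3) × 0.007580 = 0.005053 mol
m(Al) = 0.005053 × 26.98 = 0.1363 g
%Al = 0.1363 / 0.421 × 100 = 32.38%

32.4 %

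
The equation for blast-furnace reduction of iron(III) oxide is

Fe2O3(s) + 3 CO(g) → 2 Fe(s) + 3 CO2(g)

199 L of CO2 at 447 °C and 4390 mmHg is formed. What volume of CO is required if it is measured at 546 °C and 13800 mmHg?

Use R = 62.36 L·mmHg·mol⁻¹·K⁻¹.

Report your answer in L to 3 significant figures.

72.0 L

n(CO2) = PV/RT = (4390 × 199) / (62.36 × 720.15) = 19.45 mol
n(CO) = (3/3) × 19.45 = 19.45 mol
V = nRT/P = 19.45 × 62.36 × 819.15 / 13800 = 72.00 L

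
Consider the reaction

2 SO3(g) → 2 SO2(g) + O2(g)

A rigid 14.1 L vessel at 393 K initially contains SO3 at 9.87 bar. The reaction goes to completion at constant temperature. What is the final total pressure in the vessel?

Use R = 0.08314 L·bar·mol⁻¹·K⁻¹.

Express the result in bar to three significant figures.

14.8 bar

Since T and V are fixed, P_final/P_initial = n_final/n_initial = 3/2.
P_final = (3/2) × 9.87 = 14.80 bar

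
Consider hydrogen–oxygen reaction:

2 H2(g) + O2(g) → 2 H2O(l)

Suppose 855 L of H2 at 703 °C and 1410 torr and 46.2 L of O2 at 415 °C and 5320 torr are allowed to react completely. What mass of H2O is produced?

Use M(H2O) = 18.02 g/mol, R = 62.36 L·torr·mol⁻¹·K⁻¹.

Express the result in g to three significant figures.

n(H2) = PV/RT = (1410 × 855) / (62.36 × 976.15) = 19.80 mol
n(O2) = PV/RT = (5320 × 46.2) / (62.36 × 688.15) = 5.727 mol
For 19.80 mol H2, stoichiometry requires (1/2) × 19.80 = 9.900 mol O2; 5.727 mol is available, so O2 is limiting.
n(H2O) = (2/1) × 5.727 = 11.45 mol
m(H2O) = 11.45 × 18.02 = 206.3 g

206 g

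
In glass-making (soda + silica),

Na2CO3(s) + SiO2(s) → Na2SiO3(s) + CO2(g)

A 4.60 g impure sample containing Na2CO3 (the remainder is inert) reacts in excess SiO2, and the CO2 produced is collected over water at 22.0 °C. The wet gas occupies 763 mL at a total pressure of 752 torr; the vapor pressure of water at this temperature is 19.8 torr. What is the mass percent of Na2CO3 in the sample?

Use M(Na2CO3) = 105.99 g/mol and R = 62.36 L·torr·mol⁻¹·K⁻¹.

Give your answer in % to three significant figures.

69.9 %

P(CO2) = 752 − 19.8 = 732.2 torr
n(CO2) = PV/RT = (732.2 × 0.7630) / (62.36 × 295.15) = 0.03035 mol
n(Na2CO3) = (1/1) × 0.03035 = 0.03035 mol
m(Na2CO3) = 0.03035 × 105.99 = 3.217 g
%Na2CO3 = 3.217 / 4.60 × 100 = 69.93%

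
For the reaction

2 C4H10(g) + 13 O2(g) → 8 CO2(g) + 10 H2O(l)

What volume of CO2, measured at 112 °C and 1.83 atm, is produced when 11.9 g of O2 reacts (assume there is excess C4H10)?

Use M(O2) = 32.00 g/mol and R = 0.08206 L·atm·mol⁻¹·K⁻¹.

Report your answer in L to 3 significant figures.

3.95 L

n(O2) = 11.90 / 32.00 = 0.3719 mol
n(CO2) = (8/13) × 0.3719 = 0.2289 mol
V = nRT/P = 0.2289 × 0.08206 × 385.15 / 1.83 = 3.953 L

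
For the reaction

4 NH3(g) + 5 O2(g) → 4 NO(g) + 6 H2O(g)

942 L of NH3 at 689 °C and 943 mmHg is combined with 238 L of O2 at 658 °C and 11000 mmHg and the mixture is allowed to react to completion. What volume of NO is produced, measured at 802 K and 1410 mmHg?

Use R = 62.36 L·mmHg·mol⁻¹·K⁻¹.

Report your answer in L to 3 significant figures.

n(NH3) = PV/RT = (943 × 942) / (62.36 × 962.15) = 14.81 mol
n(O2) = PV/RT = (11000 × 238) / (62.36 × 931.15) = 45.09 mol
For 14.81 mol NH3, stoichiometry requires (5/4) × 14.81 = 18.51 mol O2; 45.09 mol is available, so NH3 is limiting.
n(NO) = (4/4) × 14.81 = 14.81 mol
V(NO) = nRT/P = 14.81 × 62.36 × 802 / 1410 = 525.3 L

525 L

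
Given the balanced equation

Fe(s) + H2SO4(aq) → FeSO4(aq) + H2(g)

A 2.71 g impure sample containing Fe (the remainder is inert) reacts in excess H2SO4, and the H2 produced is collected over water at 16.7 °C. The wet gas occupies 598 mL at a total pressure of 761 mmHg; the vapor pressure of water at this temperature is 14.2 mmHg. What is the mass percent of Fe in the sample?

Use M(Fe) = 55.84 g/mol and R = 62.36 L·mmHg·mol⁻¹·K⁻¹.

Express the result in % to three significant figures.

50.9 %

P(H2) = 761 − 14.2 = 746.8 mmHg
n(H2) = PV/RT = (746.8 × 0.5980) / (62.36 × 289.85) = 0.02471 mol
n(Fe) = (1/1) × 0.02471 = 0.02471 mol
m(Fe) = 0.02471 × 55.84 = 1.380 g
%Fe = 1.380 / 2.71 × 100 = 50.92%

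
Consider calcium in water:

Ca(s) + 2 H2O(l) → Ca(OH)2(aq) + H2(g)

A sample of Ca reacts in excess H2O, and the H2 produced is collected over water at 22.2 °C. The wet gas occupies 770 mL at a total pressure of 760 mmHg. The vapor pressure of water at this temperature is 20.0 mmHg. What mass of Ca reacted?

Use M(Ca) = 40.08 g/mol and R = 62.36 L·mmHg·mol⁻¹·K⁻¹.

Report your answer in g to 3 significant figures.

P(H2) = 760 − 20.0 = 740.0 mmHg
n(H2) = PV/RT = (740.0 × 0.7700) / (62.36 × 295.35) = 0.03094 mol
n(Ca) = (1/1) × 0.03094 = 0.03094 mol
m(Ca) = 0.03094 × 40.08 = 1.240 g

1.24 g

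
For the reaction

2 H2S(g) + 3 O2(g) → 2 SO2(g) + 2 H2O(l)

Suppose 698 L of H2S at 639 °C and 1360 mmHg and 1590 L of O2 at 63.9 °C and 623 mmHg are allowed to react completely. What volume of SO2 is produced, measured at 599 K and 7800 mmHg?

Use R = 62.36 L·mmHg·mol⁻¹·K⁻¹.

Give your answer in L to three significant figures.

79.9 L

n(H2S) = PV/RT = (1360 × 698) / (62.36 × 912.15) = 16.69 mol
n(O2) = PV/RT = (623 × 1590) / (62.36 × 337.05) = 47.13 mol
For 16.69 mol H2S, stoichiometry requires (3/2) × 16.69 = 25.04 mol O2; 47.13 mol is available, so H2S is limiting.
n(SO2) = (2/2) × 16.69 = 16.69 mol
V(SO2) = nRT/P = 16.69 × 62.36 × 599 / 7800 = 79.93 L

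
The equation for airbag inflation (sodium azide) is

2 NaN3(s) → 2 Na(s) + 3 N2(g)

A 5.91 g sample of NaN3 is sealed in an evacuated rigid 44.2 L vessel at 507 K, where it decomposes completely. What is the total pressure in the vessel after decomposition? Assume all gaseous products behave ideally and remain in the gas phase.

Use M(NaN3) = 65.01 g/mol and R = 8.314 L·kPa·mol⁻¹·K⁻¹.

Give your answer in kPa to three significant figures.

n(NaN3) = 5.91 / 65.01 = 0.09091 mol
n(gas produced) = (3/2) × 0.09091 = 0.1364 mol
P = nRT/V = 0.1364 × 8.314 × 507 / 44.2 = 13.01 kPa

13.0 kPa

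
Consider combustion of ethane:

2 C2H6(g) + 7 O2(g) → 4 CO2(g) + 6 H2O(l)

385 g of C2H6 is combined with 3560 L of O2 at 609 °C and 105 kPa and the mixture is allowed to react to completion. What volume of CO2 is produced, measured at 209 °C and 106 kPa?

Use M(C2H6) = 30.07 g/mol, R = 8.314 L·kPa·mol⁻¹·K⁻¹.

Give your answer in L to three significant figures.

n(C2H6) = 385 / 30.07 = 12.80 mol
n(O2) = PV/RT = (105 × 3560) / (8.314 × 882.15) = 50.97 mol
For 12.80 mol C2H6, stoichiometry requires (7/2) × 12.80 = 44.80 mol O2; 50.97 mol is available, so C2H6 is limiting.
n(CO2) = (4/2) × 12.80 = 25.60 mol
V(CO2) = nRT/P = 25.60 × 8.314 × 482.15 / 106 = 968.1 L

968 L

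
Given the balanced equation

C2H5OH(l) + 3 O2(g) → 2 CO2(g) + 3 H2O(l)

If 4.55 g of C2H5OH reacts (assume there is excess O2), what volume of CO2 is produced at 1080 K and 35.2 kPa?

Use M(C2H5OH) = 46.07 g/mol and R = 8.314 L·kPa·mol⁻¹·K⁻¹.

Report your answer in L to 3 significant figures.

50.4 L

n(C2H5OH) = 4.550 / 46.07 = 0.09876 mol
n(CO2) = (2/1) × 0.09876 = 0.1975 mol
V = nRT/P = 0.1975 × 8.314 × 1080 / 35.2 = 50.38 L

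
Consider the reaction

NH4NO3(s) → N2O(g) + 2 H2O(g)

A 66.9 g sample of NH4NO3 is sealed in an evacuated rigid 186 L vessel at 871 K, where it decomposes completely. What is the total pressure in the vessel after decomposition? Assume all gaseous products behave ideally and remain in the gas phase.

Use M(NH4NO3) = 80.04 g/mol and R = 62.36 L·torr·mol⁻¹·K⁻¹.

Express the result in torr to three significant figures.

732 torr

n(NH4NO3) = 66.9 / 80.04 = 0.8358 mol
n(gas produced) = (3/1) × 0.8358 = 2.507 mol
P = nRT/V = 2.507 × 62.36 × 871 / 186 = 732.1 torr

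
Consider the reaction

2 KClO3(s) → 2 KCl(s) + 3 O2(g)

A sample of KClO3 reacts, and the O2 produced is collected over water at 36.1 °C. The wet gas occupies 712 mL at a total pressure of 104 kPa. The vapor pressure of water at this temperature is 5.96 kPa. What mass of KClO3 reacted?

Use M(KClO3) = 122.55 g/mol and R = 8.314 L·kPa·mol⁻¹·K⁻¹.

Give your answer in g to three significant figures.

P(O2) = 104 − 5.96 = 98.04 kPa
n(O2) = PV/RT = (98.04 × 0.7120) / (8.314 × 309.25) = 0.02715 mol
n(KClO3) = (2/3) × 0.02715 = 0.01810 mol
m(KClO3) = 0.01810 × 122.55 = 2.218 g

2.22 g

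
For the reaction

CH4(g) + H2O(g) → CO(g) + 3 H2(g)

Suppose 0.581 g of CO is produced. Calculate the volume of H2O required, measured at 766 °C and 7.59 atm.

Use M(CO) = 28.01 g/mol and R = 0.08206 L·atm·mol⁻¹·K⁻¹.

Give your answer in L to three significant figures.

n(CO) = 0.5810 / 28.01 = 0.02074 mol
n(H2O) = (1/1) × 0.02074 = 0.02074 mol
V = nRT/P = 0.02074 × 0.08206 × 1039.15 / 7.59 = 0.2330 L

0.233 L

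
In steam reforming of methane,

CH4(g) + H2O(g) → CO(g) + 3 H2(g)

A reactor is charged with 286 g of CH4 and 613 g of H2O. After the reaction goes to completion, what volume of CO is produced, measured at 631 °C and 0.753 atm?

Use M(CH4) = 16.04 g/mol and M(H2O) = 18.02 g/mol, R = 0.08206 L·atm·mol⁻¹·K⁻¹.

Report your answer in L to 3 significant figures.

1760 L

n(CH4) = 286 / 16.04 = 17.83 mol
n(H2O) = 613 / 18.02 = 34.02 mol
For 17.83 mol CH4, stoichiometry requires (1/1) × 17.83 = 17.83 mol H2O; 34.02 mol is available, so CH4 is limiting.
n(CO) = (1/1) × 17.83 = 17.83 mol
V(CO) = nRT/P = 17.83 × 0.08206 × 904.15 / 0.753 = 1757 L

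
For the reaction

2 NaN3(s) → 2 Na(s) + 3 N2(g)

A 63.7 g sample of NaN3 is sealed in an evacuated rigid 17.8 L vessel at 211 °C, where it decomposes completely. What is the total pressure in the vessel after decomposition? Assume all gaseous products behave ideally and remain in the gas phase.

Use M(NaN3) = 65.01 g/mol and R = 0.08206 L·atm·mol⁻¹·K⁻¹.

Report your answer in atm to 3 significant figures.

n(NaN3) = 63.7 / 65.01 = 0.9798 mol
n(gas produced) = (3/2) × 0.9798 = 1.470 mol
P = nRT/V = 1.470 × 0.08206 × 484.15 / 17.8 = 3.281 atm

3.28 atm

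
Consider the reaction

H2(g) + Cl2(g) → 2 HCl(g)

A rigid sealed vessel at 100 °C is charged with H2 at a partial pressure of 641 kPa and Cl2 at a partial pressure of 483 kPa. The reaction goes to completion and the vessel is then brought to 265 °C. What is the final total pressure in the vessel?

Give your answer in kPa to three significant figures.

1620 kPa

With V and T fixed, P_i ∝ n_i, so the mole ratios apply directly to partial pressures at 100 °C.
P(Cl2) required for 641 kPa of H2 = (1/1) × 641 = 641.0 kPa; available 483 kPa, so Cl2 is limiting.
P(H2) remaining = 641 − (1/1) × 483 = 158.0 kPa
P(gaseous products) = (2)/1 × 483 = 966.0 kPa
P_total at 100 °C = 158.0 + 966.0 = 1124 kPa
Scaling to 265 °C: P = 1124 × 538.15/373.15 = 1621 kPa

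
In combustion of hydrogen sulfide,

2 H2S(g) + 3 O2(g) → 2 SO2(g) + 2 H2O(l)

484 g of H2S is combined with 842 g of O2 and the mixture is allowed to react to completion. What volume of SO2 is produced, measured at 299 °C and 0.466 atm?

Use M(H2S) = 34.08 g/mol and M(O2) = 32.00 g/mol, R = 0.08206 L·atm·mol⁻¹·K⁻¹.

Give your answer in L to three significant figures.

n(H2S) = 484 / 34.08 = 14.20 mol
n(O2) = 842 / 32.00 = 26.31 mol
For 14.20 mol H2S, stoichiometry requires (3/2) × 14.20 = 21.30 mol O2; 26.31 mol is available, so H2S is limiting.
n(SO2) = (2/2) × 14.20 = 14.20 mol
V(SO2) = nRT/P = 14.20 × 0.08206 × 572.15 / 0.466 = 1431 L

1430 L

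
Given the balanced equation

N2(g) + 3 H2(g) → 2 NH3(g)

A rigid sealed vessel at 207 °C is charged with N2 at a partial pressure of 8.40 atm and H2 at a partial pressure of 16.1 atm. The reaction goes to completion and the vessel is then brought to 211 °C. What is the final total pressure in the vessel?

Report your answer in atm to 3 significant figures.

13.9 atm

Because the vessel is rigid and T is held at 207 °C, work the stoichiometry in partial pressures (P_i = n_iRT/V).
P(H2) required for 8.40 atm of N2 = (3/1) × 8.40 = 25.20 atm; available 16.1 atm, so H2 is limiting.
P(N2) remaining = 8.40 − (1/3) × 16.1 = 3.033 atm
P(gaseous products) = (2)/3 × 16.1 = 10.73 atm
P_total at 207 °C = 3.033 + 10.73 = 13.76 atm
Scaling to 211 °C: P = 13.76 × 484.15/480.15 = 13.87 atm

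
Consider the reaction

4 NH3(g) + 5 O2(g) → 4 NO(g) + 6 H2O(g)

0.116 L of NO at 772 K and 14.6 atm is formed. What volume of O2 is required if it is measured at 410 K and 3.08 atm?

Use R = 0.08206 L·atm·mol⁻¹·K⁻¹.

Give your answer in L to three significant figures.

0.365 L

n(NO) = PV/RT = (14.6 × 0.116) / (0.08206 × 772) = 0.02673 mol
n(O2) = (5/4) × 0.02673 = 0.03341 mol
V = nRT/P = 0.03341 × 0.08206 × 410 / 3.08 = 0.3650 L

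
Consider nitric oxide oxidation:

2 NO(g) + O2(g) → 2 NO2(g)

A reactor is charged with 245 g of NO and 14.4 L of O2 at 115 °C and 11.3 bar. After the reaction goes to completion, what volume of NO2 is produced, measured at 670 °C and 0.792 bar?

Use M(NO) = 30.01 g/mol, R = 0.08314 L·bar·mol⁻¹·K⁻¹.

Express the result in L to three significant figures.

n(NO) = 245 / 30.01 = 8.164 mol
n(O2) = PV/RT = (11.3 × 14.4) / (0.08314 × 388.15) = 5.042 mol
For 8.164 mol NO, stoichiometry requires (1/2) × 8.164 = 4.082 mol O2; 5.042 mol is available, so NO is limiting.
n(NO2) = (2/2) × 8.164 = 8.164 mol
V(NO2) = nRT/P = 8.164 × 0.08314 × 943.15 / 0.792 = 808.3 L

808 L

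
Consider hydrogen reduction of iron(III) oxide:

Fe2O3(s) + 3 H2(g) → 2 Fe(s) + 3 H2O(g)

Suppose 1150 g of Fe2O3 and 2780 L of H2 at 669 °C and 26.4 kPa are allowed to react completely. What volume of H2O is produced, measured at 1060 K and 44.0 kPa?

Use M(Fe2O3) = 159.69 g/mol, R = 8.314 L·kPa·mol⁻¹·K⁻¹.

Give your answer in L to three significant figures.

n(Fe2O3) = 1150 / 159.69 = 7.201 mol
n(H2) = PV/RT = (26.4 × 2780) / (8.314 × 942.15) = 9.370 mol
For 7.201 mol Fe2O3, stoichiometry requires (3/1) × 7.201 = 21.60 mol H2; 9.370 mol is available, so H2 is limiting.
n(H2O) = (3/3) × 9.370 = 9.370 mol
V(H2O) = nRT/P = 9.370 × 8.314 × 1060 / 44.0 = 1877 L

1880 L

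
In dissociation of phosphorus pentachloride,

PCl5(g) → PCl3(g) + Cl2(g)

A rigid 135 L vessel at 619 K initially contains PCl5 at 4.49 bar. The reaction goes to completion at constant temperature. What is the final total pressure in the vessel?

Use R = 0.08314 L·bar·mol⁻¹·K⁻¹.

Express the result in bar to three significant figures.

8.98 bar

Since T and V are fixed, P_final/P_initial = n_final/n_initial = 2/1.
P_final = (2/1) × 4.49 = 8.980 bar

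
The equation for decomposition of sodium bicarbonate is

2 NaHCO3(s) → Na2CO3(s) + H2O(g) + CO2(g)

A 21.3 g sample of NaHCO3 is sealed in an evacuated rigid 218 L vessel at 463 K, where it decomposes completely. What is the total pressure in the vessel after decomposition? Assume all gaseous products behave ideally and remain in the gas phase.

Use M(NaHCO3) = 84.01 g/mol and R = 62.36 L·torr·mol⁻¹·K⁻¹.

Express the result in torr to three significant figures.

33.6 torr

n(NaHCO3) = 21.3 / 84.01 = 0.2535 mol
n(gas produced) = (2/2) × 0.2535 = 0.2535 mol
P = nRT/V = 0.2535 × 62.36 × 463 / 218 = 33.57 torr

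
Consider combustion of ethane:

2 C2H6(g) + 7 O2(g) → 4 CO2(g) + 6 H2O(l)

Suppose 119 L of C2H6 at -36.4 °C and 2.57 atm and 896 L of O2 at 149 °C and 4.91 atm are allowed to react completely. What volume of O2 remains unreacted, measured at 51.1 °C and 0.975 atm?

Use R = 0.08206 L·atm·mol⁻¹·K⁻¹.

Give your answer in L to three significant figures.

n(C2H6) = PV/RT = (2.57 × 119) / (0.08206 × 236.75) = 15.74 mol
n(O2) = PV/RT = (4.91 × 896) / (0.08206 × 422.15) = 127.0 mol
For 15.74 mol C2H6, stoichiometry requires (7/2) × 15.74 = 55.09 mol O2; 127.0 mol is available, so C2H6 is limiting.
n(O2) consumed = (7/2) × 15.74 = 55.09 mol; remaining = 127.0 − 55.09 = 71.91 mol
V(O2) = nRT/P = 71.91 × 0.08206 × 324.25 / 0.975 = 1962 L

1960 L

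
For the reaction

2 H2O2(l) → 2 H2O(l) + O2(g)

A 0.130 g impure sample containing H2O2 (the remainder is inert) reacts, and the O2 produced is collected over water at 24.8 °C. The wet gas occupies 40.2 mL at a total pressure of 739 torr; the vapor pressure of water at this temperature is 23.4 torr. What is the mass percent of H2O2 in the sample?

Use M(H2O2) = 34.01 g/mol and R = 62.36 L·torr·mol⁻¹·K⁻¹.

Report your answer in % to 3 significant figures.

P(O2) = 739 − 23.4 = 715.6 torr
n(O2) = PV/RT = (715.6 × 0.04020) / (62.36 × 297.95) = 0.001548 mol
n(H2O2) = (2/1) × 0.001548 = 0.003096 mol
m(H2O2) = 0.003096 × 34.01 = 0.1053 g
%H2O2 = 0.1053 / 0.130 × 100 = 81.00%

81.0 %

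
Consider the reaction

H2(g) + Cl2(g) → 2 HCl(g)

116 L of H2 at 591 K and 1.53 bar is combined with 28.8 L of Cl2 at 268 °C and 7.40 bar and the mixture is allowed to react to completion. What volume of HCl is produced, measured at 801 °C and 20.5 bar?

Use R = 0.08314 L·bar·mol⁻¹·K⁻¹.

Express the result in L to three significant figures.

31.5 L

n(H2) = PV/RT = (1.53 × 116) / (0.08314 × 591) = 3.612 mol
n(Cl2) = PV/RT = (7.40 × 28.8) / (0.08314 × 541.15) = 4.737 mol
For 3.612 mol H2, stoichiometry requires (1/1) × 3.612 = 3.612 mol Cl2; 4.737 mol is available, so H2 is limiting.
n(HCl) = (2/1) × 3.612 = 7.224 mol
V(HCl) = nRT/P = 7.224 × 0.08314 × 1074.15 / 20.5 = 31.47 L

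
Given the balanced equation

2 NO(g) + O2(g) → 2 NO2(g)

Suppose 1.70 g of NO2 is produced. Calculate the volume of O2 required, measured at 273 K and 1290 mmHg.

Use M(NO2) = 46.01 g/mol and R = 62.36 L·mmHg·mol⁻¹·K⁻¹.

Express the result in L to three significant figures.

0.244 L

n(NO2) = 1.700 / 46.01 = 0.03695 mol
n(O2) = (1/2) × 0.03695 = 0.01847 mol
V = nRT/P = 0.01847 × 62.36 × 273 / 1290 = 0.2438 L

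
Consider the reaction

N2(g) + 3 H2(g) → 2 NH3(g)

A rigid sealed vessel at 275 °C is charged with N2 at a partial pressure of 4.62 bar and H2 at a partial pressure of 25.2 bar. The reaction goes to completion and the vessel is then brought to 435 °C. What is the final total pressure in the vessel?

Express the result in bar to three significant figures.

26.6 bar

At constant V, partial pressures at 275 °C are proportional to moles, so apply stoichiometry directly to pressures.
P(H2) required for 4.62 bar of N2 = (3/1) × 4.62 = 13.86 bar; available 25.2 bar, so N2 is limiting.
P(H2) remaining = 25.2 − (3/1) × 4.62 = 11.34 bar
P(gaseous products) = (2)/1 × 4.62 = 9.240 bar
P_total at 275 °C = 11.34 + 9.240 = 20.58 bar
Scaling to 435 °C: P = 20.58 × 708.15/548.15 = 26.59 bar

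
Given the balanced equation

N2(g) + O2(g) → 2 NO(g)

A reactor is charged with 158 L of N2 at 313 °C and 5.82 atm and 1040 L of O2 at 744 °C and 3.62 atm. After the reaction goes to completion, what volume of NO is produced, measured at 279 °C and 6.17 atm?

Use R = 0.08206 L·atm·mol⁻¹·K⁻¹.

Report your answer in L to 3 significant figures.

281 L

n(N2) = PV/RT = (5.82 × 158) / (0.08206 × 586.15) = 19.12 mol
n(O2) = PV/RT = (3.62 × 1040) / (0.08206 × 1017.15) = 45.11 mol
For 19.12 mol N2, stoichiometry requires (1/1) × 19.12 = 19.12 mol O2; 45.11 mol is available, so N2 is limiting.
n(NO) = (2/1) × 19.12 = 38.24 mol
V(NO) = nRT/P = 38.24 × 0.08206 × 552.15 / 6.17 = 280.8 L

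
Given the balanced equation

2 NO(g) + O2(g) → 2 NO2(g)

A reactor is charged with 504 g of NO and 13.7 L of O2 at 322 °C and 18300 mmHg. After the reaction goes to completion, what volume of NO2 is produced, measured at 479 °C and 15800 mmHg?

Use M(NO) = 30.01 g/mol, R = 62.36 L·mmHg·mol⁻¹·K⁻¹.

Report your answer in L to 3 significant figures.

40.1 L

n(NO) = 504 / 30.01 = 16.79 mol
n(O2) = PV/RT = (18300 × 13.7) / (62.36 × 595.15) = 6.755 mol
For 16.79 mol NO, stoichiometry requires (1/2) × 16.79 = 8.395 mol O2; 6.755 mol is available, so O2 is limiting.
n(NO2) = (2/1) × 6.755 = 13.51 mol
V(NO2) = nRT/P = 13.51 × 62.36 × 752.15 / 15800 = 40.11 L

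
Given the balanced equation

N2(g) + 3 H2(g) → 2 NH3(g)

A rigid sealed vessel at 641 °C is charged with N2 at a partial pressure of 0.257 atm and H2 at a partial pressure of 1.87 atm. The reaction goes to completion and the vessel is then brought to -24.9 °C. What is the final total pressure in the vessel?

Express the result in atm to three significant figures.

0.438 atm

With V and T fixed, P_i ∝ n_i, so the mole ratios apply directly to partial pressures at 641 °C.
P(H2) required for 0.257 atm of N2 = (3/1) × 0.257 = 0.7710 atm; available 1.87 atm, so N2 is limiting.
P(H2) remaining = 1.87 − (3/1) × 0.257 = 1.099 atm
P(gaseous products) = (2)/1 × 0.257 = 0.5140 atm
P_total at 641 °C = 1.099 + 0.5140 = 1.613 atm
Scaling to -24.9 °C: P = 1.613 × 248.25/914.15 = 0.4380 atm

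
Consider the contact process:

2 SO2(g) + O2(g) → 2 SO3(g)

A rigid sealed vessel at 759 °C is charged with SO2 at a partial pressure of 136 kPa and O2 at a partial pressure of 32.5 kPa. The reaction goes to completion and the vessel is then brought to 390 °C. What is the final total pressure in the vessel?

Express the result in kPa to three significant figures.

87.4 kPa

With V and T fixed, P_i ∝ n_i, so the mole ratios apply directly to partial pressures at 759 °C.
P(O2) required for 136 kPa of SO2 = (1/2) × 136 = 68.00 kPa; available 32.5 kPa, so O2 is limiting.
P(SO2) remaining = 136 − (2/1) × 32.5 = 71.00 kPa
P(gaseous products) = (2)/1 × 32.5 = 65.00 kPa
P_total at 759 °C = 71.00 + 65.00 = 136.0 kPa
Scaling to 390 °C: P = 136.0 × 663.15/1032.15 = 87.38 kPa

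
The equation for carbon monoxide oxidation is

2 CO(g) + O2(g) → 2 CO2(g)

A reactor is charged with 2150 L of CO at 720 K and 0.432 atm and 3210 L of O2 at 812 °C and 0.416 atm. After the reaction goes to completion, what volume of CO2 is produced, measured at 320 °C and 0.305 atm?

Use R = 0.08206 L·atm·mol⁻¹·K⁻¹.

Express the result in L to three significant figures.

2510 L

n(CO) = PV/RT = (0.432 × 2150) / (0.08206 × 720) = 15.72 mol
n(O2) = PV/RT = (0.416 × 3210) / (0.08206 × 1085.15) = 15.00 mol
For 15.72 mol CO, stoichiometry requires (1/2) × 15.72 = 7.860 mol O2; 15.00 mol is available, so CO is limiting.
n(CO2) = (2/2) × 15.72 = 15.72 mol
V(CO2) = nRT/P = 15.72 × 0.08206 × 593.15 / 0.305 = 2509 L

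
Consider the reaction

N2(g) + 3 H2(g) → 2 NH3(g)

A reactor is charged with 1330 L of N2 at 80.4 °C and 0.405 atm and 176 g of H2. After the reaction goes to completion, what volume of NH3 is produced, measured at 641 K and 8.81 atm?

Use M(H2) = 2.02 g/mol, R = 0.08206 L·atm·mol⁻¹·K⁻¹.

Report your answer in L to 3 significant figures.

n(N2) = PV/RT = (0.405 × 1330) / (0.08206 × 353.55) = 18.57 mol
n(H2) = 176 / 2.02 = 87.13 mol
For 18.57 mol N2, stoichiometry requires (3/1) × 18.57 = 55.71 mol H2; 87.13 mol is available, so N2 is limiting.
n(NH3) = (2/1) × 18.57 = 37.14 mol
V(NH3) = nRT/P = 37.14 × 0.08206 × 641 / 8.81 = 221.7 L

222 L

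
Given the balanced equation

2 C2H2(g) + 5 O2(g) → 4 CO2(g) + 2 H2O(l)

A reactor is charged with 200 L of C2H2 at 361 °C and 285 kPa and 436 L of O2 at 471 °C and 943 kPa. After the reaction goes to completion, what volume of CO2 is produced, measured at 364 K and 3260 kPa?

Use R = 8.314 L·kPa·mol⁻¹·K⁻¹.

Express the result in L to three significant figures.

20.1 L

n(C2H2) = PV/RT = (285 × 200) / (8.314 × 634.15) = 10.81 mol
n(O2) = PV/RT = (943 × 436) / (8.314 × 744.15) = 66.46 mol
For 10.81 mol C2H2, stoichiometry requires (5/2) × 10.81 = 27.03 mol O2; 66.46 mol is available, so C2H2 is limiting.
n(CO2) = (4/2) × 10.81 = 21.62 mol
V(CO2) = nRT/P = 21.62 × 8.314 × 364 / 3260 = 20.07 L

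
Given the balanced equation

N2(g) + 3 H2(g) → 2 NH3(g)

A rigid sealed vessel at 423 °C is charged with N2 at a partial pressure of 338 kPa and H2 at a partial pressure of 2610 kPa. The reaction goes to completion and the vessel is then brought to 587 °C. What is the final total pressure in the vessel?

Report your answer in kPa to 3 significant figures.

2810 kPa

Because the vessel is rigid and T is held at 423 °C, work the stoichiometry in partial pressures (P_i = n_iRT/V).
P(H2) required for 338 kPa of N2 = (3/1) × 338 = 1014 kPa; available 2610 kPa, so N2 is limiting.
P(H2) remaining = 2610 − (3/1) × 338 = 1596 kPa
P(gaseous products) = (2)/1 × 338 = 676.0 kPa
P_total at 423 °C = 1596 + 676.0 = 2272 kPa
Scaling to 587 °C: P = 2272 × 860.15/696.15 = 2807 kPa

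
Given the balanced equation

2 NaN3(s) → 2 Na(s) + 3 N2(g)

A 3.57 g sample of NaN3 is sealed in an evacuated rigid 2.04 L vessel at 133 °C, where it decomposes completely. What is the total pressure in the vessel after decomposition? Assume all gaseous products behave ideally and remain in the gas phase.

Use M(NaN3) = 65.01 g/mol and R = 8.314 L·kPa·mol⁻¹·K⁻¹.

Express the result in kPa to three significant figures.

136 kPa

n(NaN3) = 3.57 / 65.01 = 0.05491 mol
n(gas produced) = (3/2) × 0.05491 = 0.08236 mol
P = nRT/V = 0.08236 × 8.314 × 406.15 / 2.04 = 136.3 kPa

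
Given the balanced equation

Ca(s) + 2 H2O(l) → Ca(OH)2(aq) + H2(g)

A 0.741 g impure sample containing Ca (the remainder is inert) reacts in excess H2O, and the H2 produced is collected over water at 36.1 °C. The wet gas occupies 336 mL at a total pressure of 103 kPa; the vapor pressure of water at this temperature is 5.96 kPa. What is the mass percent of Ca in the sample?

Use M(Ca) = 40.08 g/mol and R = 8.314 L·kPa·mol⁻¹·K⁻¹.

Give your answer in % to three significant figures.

P(H2) = 103 − 5.96 = 97.04 kPa
n(H2) = PV/RT = (97.04 × 0.3360) / (8.314 × 309.25) = 0.01268 mol
n(Ca) = (1/1) × 0.01268 = 0.01268 mol
m(Ca) = 0.01268 × 40.08 = 0.5082 g
%Ca = 0.5082 / 0.741 × 100 = 68.58%

68.6 %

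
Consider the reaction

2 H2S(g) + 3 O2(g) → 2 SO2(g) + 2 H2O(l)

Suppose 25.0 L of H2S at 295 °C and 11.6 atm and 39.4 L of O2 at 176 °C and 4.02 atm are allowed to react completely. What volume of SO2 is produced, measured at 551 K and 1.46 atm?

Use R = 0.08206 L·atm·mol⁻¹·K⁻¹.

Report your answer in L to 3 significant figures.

88.7 L

n(H2S) = PV/RT = (11.6 × 25.0) / (0.08206 × 568.15) = 6.220 mol
n(O2) = PV/RT = (4.02 × 39.4) / (0.08206 × 449.15) = 4.297 mol
For 6.220 mol H2S, stoichiometry requires (3/2) × 6.220 = 9.330 mol O2; 4.297 mol is available, so O2 is limiting.
n(SO2) = (2/3) × 4.297 = 2.865 mol
V(SO2) = nRT/P = 2.865 × 0.08206 × 551 / 1.46 = 88.73 L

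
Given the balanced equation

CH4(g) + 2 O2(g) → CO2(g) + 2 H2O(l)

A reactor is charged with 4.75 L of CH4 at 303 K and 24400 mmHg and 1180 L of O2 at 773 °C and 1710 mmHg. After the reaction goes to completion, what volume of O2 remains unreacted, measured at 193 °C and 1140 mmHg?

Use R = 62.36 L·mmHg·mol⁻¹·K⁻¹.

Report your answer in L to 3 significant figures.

n(CH4) = PV/RT = (24400 × 4.75) / (62.36 × 303) = 6.134 mol
n(O2) = PV/RT = (1710 × 1180) / (62.36 × 1046.15) = 30.93 mol
For 6.134 mol CH4, stoichiometry requires (2/1) × 6.134 = 12.27 mol O2; 30.93 mol is available, so CH4 is limiting.
n(O2) consumed = (2/1) × 6.134 = 12.27 mol; remaining = 30.93 − 12.27 = 18.66 mol
V(O2) = nRT/P = 18.66 × 62.36 × 466.15 / 1140 = 475.8 L

476 L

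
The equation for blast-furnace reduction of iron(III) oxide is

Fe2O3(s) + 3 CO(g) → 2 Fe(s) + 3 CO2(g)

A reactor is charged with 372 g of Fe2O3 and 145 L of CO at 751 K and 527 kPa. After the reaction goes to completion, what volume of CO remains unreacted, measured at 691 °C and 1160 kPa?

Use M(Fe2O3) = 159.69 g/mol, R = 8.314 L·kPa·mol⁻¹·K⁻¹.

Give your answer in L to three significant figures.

36.3 L

n(Fe2O3) = 372 / 159.69 = 2.330 mol
n(CO) = PV/RT = (527 × 145) / (8.314 × 751) = 12.24 mol
For 2.330 mol Fe2O3, stoichiometry requires (3/1) × 2.330 = 6.990 mol CO; 12.24 mol is available, so Fe2O3 is limiting.
n(CO) consumed = (3/1) × 2.330 = 6.990 mol; remaining = 12.24 − 6.990 = 5.250 mol
V(CO) = nRT/P = 5.250 × 8.314 × 964.15 / 1160 = 36.28 L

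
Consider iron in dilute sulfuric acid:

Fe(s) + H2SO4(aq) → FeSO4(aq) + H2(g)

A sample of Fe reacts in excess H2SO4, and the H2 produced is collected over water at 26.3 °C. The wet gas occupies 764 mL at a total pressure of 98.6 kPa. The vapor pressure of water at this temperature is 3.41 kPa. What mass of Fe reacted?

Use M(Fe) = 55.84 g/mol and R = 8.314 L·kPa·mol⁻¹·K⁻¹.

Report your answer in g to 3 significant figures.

P(H2) = 98.6 − 3.41 = 95.19 kPa
n(H2) = PV/RT = (95.19 × 0.7640) / (8.314 × 299.45) = 0.02921 mol
n(Fe) = (1/1) × 0.02921 = 0.02921 mol
m(Fe) = 0.02921 × 55.84 = 1.631 g

1.63 g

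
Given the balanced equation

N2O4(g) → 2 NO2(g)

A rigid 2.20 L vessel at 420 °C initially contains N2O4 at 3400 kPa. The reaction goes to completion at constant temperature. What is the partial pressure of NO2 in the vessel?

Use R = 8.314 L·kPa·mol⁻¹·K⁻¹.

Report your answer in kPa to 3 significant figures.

6800 kPa

n(N2O4)₀ = PV/RT = (3400 × 2.20) / (8.314 × 693.15) = 1.298 mol
n(NO2) = (2/1) × 1.298 = 2.596 mol
P(NO2) = nRT/V = 2.596 × 8.314 × 693.15 / 2.20 = 6800 kPa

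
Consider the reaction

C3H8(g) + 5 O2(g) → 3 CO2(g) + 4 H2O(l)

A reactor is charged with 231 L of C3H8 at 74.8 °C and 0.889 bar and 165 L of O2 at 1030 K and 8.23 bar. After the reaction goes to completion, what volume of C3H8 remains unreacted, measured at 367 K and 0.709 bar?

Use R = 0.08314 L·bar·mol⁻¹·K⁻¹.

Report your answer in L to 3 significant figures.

169 L

n(C3H8) = PV/RT = (0.889 × 231) / (0.08314 × 347.95) = 7.099 mol
n(O2) = PV/RT = (8.23 × 165) / (0.08314 × 1030) = 15.86 mol
For 7.099 mol C3H8, stoichiometry requires (5/1) × 7.099 = 35.50 mol O2; 15.86 mol is available, so O2 is limiting.
n(C3H8) consumed = (1/5) × 15.86 = 3.172 mol; remaining = 7.099 − 3.172 = 3.927 mol
V(C3H8) = nRT/P = 3.927 × 0.08314 × 367 / 0.709 = 169.0 L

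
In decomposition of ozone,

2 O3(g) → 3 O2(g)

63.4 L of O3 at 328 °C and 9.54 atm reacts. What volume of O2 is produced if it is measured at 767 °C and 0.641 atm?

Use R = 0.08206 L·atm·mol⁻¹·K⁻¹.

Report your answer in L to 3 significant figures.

2450 L

n(O3) = PV/RT = (9.54 × 63.4) / (0.08206 × 601.15) = 12.26 mol
n(O2) = (3/2) × 12.26 = 18.39 mol
V = nRT/P = 18.39 × 0.08206 × 1040.15 / 0.641 = 2449 L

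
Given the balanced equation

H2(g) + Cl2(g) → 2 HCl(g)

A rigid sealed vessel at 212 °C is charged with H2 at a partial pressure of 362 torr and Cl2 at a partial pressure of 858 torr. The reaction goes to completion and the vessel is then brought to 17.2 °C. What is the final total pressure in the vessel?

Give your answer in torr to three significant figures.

At constant V, partial pressures at 212 °C are proportional to moles, so apply stoichiometry directly to pressures.
P(Cl2) required for 362 torr of H2 = (1/1) × 362 = 362.0 torr; available 858 torr, so H2 is limiting.
P(Cl2) remaining = 858 − (1/1) × 362 = 496.0 torr
P(gaseous products) = (2)/1 × 362 = 724.0 torr
P_total at 212 °C = 496.0 + 724.0 = 1220 torr
Scaling to 17.2 °C: P = 1220 × 290.35/485.15 = 730.1 torr

730 torr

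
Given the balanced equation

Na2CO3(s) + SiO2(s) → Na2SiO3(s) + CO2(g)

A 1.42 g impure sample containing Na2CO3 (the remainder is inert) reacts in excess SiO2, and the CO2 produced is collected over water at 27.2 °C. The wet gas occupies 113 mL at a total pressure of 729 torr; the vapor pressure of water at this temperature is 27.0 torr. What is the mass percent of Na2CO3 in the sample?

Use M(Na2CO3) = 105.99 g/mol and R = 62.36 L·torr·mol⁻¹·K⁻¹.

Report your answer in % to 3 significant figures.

P(CO2) = 729 − 27.0 = 702.0 torr
n(CO2) = PV/RT = (702.0 × 0.1130) / (62.36 × 300.35) = 0.004235 mol
n(Na2CO3) = (1/1) × 0.004235 = 0.004235 mol
m(Na2CO3) = 0.004235 × 105.99 = 0.4489 g
%Na2CO3 = 0.4489 / 1.42 × 100 = 31.61%

31.6 %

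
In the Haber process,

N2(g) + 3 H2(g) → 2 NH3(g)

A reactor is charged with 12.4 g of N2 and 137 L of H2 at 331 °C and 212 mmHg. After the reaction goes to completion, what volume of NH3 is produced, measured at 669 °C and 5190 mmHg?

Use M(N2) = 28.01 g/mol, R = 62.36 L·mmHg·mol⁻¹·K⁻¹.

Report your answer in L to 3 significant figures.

5.82 L

n(N2) = 12.4 / 28.01 = 0.4427 mol
n(H2) = PV/RT = (212 × 137) / (62.36 × 604.15) = 0.7709 mol
For 0.4427 mol N2, stoichiometry requires (3/1) × 0.4427 = 1.328 mol H2; 0.7709 mol is available, so H2 is limiting.
n(NH3) = (2/3) × 0.7709 = 0.5139 mol
V(NH3) = nRT/P = 0.5139 × 62.36 × 942.15 / 5190 = 5.818 L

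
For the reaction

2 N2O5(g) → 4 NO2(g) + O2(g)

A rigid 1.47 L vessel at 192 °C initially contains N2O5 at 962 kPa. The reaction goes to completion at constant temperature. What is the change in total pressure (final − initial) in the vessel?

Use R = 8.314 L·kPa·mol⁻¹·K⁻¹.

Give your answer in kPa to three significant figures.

At constant T and V, P ∝ n(gas): 2 mol gas → 5 mol gas.
P_final = (5/2) × 962 = 2405 kPa; ΔP = 2405 − 962 = 1443 kPa

1440 kPa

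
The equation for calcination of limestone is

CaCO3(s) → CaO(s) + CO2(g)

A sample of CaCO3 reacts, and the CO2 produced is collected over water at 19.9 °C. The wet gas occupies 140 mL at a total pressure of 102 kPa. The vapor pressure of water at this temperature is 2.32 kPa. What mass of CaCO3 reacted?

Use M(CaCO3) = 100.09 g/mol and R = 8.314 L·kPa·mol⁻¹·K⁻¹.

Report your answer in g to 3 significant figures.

P(CO2) = 102 − 2.32 = 99.68 kPa
n(CO2) = PV/RT = (99.68 × 0.1400) / (8.314 × 293.05) = 0.005728 mol
n(CaCO3) = (1/1) × 0.005728 = 0.005728 mol
m(CaCO3) = 0.005728 × 100.09 = 0.5733 g

0.573 g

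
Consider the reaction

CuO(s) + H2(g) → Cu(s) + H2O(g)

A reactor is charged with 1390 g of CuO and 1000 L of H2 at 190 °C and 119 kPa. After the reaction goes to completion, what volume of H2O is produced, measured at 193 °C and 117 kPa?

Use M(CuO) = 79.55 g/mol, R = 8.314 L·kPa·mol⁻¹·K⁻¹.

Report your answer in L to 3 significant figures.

579 L

n(CuO) = 1390 / 79.55 = 17.47 mol
n(H2) = PV/RT = (119 × 1000) / (8.314 × 463.15) = 30.90 mol
For 17.47 mol CuO, stoichiometry requires (1/1) × 17.47 = 17.47 mol H2; 30.90 mol is available, so CuO is limiting.
n(H2O) = (1/1) × 17.47 = 17.47 mol
V(H2O) = nRT/P = 17.47 × 8.314 × 466.15 / 117 = 578.7 L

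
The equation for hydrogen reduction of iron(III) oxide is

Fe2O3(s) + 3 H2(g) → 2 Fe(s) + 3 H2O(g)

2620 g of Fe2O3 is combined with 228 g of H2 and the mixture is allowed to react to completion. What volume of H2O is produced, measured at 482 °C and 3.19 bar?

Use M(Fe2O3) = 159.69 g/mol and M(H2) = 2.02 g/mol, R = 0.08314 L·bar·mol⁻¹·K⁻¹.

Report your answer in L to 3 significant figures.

969 L

n(Fe2O3) = 2620 / 159.69 = 16.41 mol
n(H2) = 228 / 2.02 = 112.9 mol
For 16.41 mol Fe2O3, stoichiometry requires (3/1) × 16.41 = 49.23 mol H2; 112.9 mol is available, so Fe2O3 is limiting.
n(H2O) = (3/1) × 16.41 = 49.23 mol
V(H2O) = nRT/P = 49.23 × 0.08314 × 755.15 / 3.19 = 968.9 L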